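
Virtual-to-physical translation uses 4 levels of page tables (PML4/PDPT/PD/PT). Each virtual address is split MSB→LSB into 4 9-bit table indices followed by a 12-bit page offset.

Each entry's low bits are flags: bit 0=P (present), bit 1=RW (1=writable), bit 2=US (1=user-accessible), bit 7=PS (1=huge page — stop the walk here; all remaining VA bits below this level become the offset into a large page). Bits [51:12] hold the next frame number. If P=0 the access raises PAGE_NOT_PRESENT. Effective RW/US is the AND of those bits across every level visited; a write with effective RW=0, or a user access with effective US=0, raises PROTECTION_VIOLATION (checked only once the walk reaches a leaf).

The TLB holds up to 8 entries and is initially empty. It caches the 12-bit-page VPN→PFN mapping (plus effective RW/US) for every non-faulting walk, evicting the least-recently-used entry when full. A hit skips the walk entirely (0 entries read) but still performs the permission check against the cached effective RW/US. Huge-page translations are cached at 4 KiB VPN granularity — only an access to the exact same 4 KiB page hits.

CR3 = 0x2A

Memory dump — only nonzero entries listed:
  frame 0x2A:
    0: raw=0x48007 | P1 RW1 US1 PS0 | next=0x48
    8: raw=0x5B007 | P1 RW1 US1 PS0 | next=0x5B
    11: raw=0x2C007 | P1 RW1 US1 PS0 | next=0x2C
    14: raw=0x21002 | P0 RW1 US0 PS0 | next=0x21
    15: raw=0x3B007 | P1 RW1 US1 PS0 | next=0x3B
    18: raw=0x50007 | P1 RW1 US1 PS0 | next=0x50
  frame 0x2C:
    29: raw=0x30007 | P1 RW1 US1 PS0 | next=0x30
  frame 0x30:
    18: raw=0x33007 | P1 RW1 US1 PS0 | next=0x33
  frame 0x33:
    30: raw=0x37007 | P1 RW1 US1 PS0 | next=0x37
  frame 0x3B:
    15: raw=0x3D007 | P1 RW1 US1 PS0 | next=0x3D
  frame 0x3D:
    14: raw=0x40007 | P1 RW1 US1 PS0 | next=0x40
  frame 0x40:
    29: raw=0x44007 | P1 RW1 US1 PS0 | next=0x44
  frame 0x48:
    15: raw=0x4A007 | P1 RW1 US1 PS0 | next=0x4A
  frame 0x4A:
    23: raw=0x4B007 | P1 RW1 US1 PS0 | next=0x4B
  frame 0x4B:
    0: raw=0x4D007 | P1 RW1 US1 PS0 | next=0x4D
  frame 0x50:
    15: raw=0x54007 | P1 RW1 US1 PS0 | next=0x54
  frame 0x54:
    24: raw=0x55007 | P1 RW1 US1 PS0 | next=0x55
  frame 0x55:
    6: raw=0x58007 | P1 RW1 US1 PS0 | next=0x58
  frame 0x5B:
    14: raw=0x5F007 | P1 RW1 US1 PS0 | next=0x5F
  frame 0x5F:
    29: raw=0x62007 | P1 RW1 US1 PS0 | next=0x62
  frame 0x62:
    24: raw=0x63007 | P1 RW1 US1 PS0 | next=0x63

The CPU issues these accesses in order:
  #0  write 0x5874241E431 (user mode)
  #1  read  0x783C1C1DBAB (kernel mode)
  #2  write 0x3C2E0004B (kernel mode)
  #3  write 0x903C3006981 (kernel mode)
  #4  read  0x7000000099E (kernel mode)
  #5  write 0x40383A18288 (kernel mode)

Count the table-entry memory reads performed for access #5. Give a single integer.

Per-access translation:
#0 VA=0x5874241E431 (w,user):
  [0] read 0x2A idx=11: raw=0x2C007 flags P=1 W=1 U=1 S=0
  [1] read 0x2C idx=29: raw=0x30007 flags P=1 W=1 U=1 S=0
  [2] read 0x30 idx=18: raw=0x33007 flags P=1 W=1 U=1 S=0
  [3] read 0x33 idx=30: raw=0x37007 flags P=1 W=1 U=1 S=0
  ✓ 0x37431  — 4 lookups
#1 VA=0x783C1C1DBAB (r,kernel):
  [0] read 0x2A idx=15: raw=0x3B007 flags P=1 W=1 U=1 S=0
  [1] read 0x3B idx=15: raw=0x3D007 flags P=1 W=1 U=1 S=0
  [2] read 0x3D idx=14: raw=0x40007 flags P=1 W=1 U=1 S=0
  [3] read 0x40 idx=29: raw=0x44007 flags P=1 W=1 U=1 S=0
  ✓ 0x44BAB  — 4 lookups
#2 VA=0x3C2E0004B (w,kernel):
  [0] read 0x2A idx=0: raw=0x48007 flags P=1 W=1 U=1 S=0
  [1] read 0x48 idx=15: raw=0x4A007 flags P=1 W=1 U=1 S=0
  [2] read 0x4A idx=23: raw=0x4B007 flags P=1 W=1 U=1 S=0
  [3] read 0x4B idx=0: raw=0x4D007 flags P=1 W=1 U=1 S=0
  ✓ 0x4D04B  — 4 lookups
#3 VA=0x903C3006981 (w,kernel):
  [0] read 0x2A idx=18: raw=0x50007 flags P=1 W=1 U=1 S=0
  [1] read 0x50 idx=15: raw=0x54007 flags P=1 W=1 U=1 S=0
  [2] read 0x54 idx=24: raw=0x55007 flags P=1 W=1 U=1 S=0
  [3] read 0x55 idx=6: raw=0x58007 flags P=1 W=1 U=1 S=0
  ✓ 0x58981  — 4 lookups
#4 VA=0x7000000099E (r,kernel):
  [0] read 0x2A idx=14: raw=0x21002 flags P=0 W=1 U=0 S=0
  → PAGE_NOT_PRESENT  (1 entries read)
#5 VA=0x40383A18288 (w,kernel):
  [0] read 0x2A idx=8: raw=0x5B007 flags P=1 W=1 U=1 S=0
  [1] read 0x5B idx=14: raw=0x5F007 flags P=1 W=1 U=1 S=0
  [2] read 0x5F idx=29: raw=0x62007 flags P=1 W=1 U=1 S=0
  [3] read 0x62 idx=24: raw=0x63007 flags P=1 W=1 U=1 S=0
  ✓ 0x63288  — 4 lookups

Entries read for #5: 4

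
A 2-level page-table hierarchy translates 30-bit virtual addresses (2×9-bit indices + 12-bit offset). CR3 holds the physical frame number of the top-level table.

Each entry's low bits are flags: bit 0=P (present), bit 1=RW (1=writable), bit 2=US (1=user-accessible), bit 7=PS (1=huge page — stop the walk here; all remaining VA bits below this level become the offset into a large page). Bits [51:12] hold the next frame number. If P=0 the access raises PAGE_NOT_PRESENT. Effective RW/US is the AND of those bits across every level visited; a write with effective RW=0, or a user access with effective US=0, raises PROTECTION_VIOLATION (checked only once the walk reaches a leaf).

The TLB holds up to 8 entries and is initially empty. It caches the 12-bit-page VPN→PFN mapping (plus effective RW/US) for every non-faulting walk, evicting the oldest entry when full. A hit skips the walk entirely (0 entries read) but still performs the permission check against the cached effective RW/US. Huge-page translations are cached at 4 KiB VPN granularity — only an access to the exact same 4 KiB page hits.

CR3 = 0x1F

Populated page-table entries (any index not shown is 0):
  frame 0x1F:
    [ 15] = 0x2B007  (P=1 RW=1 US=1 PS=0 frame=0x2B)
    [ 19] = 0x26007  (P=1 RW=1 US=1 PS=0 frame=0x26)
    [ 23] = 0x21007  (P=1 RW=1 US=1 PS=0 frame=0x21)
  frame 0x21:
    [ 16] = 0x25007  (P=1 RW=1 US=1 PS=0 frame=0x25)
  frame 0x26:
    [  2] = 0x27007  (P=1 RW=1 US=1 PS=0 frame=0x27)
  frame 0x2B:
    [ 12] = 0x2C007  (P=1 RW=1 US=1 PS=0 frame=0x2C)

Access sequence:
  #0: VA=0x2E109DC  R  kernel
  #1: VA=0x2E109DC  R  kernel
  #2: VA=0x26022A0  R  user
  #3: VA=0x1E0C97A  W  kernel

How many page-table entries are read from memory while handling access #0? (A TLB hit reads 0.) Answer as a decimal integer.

Trace:
#0 VA=0x2E109DC (r,kernel):
  L0 @0x1F[23] → 0x21007  P=1,RW=1,US=1,PS=0
  L1 @0x21[16] → 0x25007  P=1,RW=1,US=1,PS=0
  ⇒ phys 0x259DC  [2 reads]
#1 VA=0x2E109DC (r,kernel):
  TLB hit vpn=0x2E10 → PA=0x259DC
#2 VA=0x26022A0 (r,user):
  L0 @0x1F[19] → 0x26007  P=1,RW=1,US=1,PS=0
  L1 @0x26[2] → 0x27007  P=1,RW=1,US=1,PS=0
  ⇒ phys 0x272A0  [2 reads]
#3 VA=0x1E0C97A (w,kernel):
  L0 @0x1F[15] → 0x2B007  P=1,RW=1,US=1,PS=0
  L1 @0x2B[12] → 0x2C007  P=1,RW=1,US=1,PS=0
  ⇒ phys 0x2C97A  [2 reads]

Entries read for #0: 2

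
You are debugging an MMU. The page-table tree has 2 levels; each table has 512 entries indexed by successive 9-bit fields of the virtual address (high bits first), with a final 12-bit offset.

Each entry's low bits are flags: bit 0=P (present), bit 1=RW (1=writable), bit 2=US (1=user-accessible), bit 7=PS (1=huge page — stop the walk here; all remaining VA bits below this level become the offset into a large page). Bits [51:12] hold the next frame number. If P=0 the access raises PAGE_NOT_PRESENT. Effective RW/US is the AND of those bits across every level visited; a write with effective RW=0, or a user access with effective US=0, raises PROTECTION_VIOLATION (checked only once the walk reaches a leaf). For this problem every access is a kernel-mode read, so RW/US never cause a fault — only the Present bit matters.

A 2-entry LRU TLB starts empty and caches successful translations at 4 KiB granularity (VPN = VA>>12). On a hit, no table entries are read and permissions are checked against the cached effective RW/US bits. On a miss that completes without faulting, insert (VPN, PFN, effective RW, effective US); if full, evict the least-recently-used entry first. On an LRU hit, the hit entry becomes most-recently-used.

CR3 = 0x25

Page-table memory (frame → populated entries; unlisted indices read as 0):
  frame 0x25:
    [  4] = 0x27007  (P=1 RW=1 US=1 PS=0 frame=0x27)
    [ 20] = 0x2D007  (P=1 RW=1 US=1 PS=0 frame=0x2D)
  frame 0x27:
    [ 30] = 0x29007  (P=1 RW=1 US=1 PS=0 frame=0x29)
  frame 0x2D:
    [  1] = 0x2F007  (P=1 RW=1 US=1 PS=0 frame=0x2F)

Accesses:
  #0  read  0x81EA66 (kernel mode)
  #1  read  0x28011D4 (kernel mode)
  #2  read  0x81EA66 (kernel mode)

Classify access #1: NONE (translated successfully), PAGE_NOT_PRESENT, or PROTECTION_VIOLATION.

Trace:
#0 VA=0x81EA66 (r,kernel):
  L0 @0x25[4] → 0x27007  P=1,RW=1,US=1,PS=0
  L1 @0x27[30] → 0x29007  P=1,RW=1,US=1,PS=0
  → PA=0x29A66  (2 entries read)
#1 VA=0x28011D4 (r,kernel):
  L0 @0x25[20] → 0x2D007  P=1,RW=1,US=1,PS=0
  L1 @0x2D[1] → 0x2F007  P=1,RW=1,US=1,PS=0
  → PA=0x2F1D4  (2 entries read)
#2 VA=0x81EA66 (r,kernel):
  TLB hit vpn=0x81E → PA=0x29A66

Access #1 fault: NONE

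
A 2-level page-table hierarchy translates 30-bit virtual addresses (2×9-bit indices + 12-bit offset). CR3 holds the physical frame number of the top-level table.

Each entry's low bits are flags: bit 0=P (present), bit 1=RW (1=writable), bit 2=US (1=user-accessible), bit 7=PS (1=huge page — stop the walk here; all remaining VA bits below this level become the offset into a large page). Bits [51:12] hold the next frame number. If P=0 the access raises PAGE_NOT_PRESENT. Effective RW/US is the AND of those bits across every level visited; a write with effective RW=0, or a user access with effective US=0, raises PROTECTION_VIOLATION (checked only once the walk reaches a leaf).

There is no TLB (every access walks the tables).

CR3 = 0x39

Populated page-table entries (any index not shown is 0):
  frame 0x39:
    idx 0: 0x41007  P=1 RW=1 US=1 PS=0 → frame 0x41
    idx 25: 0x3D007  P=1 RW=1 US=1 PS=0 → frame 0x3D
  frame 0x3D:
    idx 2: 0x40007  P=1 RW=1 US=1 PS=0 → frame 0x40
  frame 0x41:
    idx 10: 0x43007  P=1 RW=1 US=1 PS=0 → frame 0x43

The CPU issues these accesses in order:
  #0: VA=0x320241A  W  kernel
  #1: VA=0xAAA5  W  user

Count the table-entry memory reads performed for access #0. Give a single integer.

Walk each access:
#0 VA=0x320241A (w,kernel):
  [0] read 0x39 idx=25: raw=0x3D007 flags P=1 W=1 U=1 S=0
  [1] read 0x3D idx=2: raw=0x40007 flags P=1 W=1 U=1 S=0
  → PA=0x4041A  (2 entries read)
#1 VA=0xAAA5 (w,user):
  [0] read 0x39 idx=0: raw=0x41007 flags P=1 W=1 U=1 S=0
  [1] read 0x41 idx=10: raw=0x43007 flags P=1 W=1 U=1 S=0
  → PA=0x43AA5  (2 entries read)

Entries read for #0: 2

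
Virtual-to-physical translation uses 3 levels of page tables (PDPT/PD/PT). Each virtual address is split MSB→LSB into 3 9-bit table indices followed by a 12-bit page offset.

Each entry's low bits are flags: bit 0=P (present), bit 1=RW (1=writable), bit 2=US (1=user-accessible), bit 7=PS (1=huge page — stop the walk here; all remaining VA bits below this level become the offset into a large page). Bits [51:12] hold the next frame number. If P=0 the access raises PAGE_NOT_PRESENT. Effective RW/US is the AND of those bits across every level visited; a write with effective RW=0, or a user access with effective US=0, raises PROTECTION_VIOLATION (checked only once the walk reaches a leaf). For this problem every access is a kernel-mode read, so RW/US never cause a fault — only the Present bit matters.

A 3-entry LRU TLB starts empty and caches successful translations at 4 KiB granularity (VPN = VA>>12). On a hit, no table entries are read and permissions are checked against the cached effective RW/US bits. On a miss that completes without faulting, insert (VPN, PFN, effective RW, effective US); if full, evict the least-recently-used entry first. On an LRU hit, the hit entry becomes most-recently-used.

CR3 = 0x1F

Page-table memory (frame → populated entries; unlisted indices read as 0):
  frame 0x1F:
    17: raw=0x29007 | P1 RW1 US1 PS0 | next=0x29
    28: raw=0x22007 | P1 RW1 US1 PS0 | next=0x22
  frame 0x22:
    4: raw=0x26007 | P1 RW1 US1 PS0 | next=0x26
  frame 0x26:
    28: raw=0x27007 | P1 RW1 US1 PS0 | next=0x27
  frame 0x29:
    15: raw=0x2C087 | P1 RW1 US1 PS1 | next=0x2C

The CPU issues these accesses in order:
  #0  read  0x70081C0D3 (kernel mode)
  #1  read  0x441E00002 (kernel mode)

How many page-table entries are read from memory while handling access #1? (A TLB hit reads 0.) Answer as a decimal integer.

Trace:
#0 VA=0x70081C0D3 (r,kernel):
  lvl0: tbl 0x1F, slot 28 ⇒ 0x22007 (P1/RW1/US1/PS0)
  lvl1: tbl 0x22, slot 4 ⇒ 0x26007 (P1/RW1/US1/PS0)
  lvl2: tbl 0x26, slot 28 ⇒ 0x27007 (P1/RW1/US1/PS0)
  ✓ 0x270D3  — 3 lookups
#1 VA=0x441E00002 (r,kernel):
  lvl0: tbl 0x1F, slot 17 ⇒ 0x29007 (P1/RW1/US1/PS0)
  lvl1: tbl 0x29, slot 15 ⇒ 0x2C087 (P1/RW1/US1/PS1)
  ✓ 0x2C002 (huge @L1)  — 2 lookups

Entries read for #1: 2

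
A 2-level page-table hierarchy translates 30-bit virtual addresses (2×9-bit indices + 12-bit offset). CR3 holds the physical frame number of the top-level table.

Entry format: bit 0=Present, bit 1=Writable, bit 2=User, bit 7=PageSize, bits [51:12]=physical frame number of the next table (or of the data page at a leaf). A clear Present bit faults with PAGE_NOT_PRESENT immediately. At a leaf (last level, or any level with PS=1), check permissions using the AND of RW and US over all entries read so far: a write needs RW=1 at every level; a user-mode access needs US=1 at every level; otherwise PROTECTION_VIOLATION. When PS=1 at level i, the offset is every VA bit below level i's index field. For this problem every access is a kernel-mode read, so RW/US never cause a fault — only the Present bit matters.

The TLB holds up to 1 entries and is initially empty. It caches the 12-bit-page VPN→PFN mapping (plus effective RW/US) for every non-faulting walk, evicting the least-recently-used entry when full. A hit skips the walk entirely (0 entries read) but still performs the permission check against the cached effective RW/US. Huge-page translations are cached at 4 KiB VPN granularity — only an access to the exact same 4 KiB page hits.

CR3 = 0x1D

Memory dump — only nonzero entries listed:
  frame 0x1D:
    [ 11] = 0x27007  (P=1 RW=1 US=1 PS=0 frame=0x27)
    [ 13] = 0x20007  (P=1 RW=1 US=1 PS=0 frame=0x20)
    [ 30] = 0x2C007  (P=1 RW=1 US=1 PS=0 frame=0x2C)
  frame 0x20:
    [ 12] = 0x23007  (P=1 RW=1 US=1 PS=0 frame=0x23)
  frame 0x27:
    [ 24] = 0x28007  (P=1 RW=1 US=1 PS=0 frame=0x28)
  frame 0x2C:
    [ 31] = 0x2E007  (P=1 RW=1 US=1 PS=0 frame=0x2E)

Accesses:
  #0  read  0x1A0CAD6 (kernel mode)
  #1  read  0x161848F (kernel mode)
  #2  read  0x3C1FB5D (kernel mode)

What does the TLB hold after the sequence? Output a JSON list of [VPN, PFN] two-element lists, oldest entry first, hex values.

Per-access translation:
#0 VA=0x1A0CAD6 (r,kernel):
  L0: frame=0x1D idx=13 entry=0x20007 [P=1 RW=1 US=1 PS=0]
  L1: frame=0x20 idx=12 entry=0x23007 [P=1 RW=1 US=1 PS=0]
  ✓ 0x23AD6  — 2 lookups
#1 VA=0x161848F (r,kernel):
  L0: frame=0x1D idx=11 entry=0x27007 [P=1 RW=1 US=1 PS=0]
  L1: frame=0x27 idx=24 entry=0x28007 [P=1 RW=1 US=1 PS=0]
  ✓ 0x2848F  — 2 lookups
#2 VA=0x3C1FB5D (r,kernel):
  L0: frame=0x1D idx=30 entry=0x2C007 [P=1 RW=1 US=1 PS=0]
  L1: frame=0x2C idx=31 entry=0x2E007 [P=1 RW=1 US=1 PS=0]
  ✓ 0x2EB5D  — 2 lookups

TLB: [["0x3C1F", "0x2E"]]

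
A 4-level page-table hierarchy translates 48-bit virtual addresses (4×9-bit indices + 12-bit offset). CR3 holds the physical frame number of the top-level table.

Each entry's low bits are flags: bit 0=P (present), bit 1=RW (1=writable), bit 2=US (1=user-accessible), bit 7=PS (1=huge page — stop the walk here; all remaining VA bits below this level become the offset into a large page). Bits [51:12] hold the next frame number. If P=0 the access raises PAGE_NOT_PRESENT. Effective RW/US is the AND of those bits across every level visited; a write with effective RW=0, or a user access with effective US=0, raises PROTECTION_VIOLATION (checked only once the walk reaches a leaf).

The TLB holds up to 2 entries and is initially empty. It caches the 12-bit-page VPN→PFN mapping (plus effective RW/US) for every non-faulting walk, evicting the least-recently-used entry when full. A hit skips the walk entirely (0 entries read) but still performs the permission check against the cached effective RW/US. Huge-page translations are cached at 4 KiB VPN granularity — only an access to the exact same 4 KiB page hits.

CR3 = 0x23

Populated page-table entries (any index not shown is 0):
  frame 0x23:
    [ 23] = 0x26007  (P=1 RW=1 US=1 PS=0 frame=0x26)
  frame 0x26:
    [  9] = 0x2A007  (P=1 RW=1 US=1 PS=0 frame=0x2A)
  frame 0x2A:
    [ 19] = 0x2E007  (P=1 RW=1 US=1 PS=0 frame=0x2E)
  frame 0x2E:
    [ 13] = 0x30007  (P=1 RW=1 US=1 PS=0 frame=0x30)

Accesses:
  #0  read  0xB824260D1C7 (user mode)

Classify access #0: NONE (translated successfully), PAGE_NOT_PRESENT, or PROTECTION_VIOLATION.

Trace:
#0 VA=0xB824260D1C7 (r,user):
  lvl0: tbl 0x23, slot 23 ⇒ 0x26007 (P1/RW1/US1/PS0)
  lvl1: tbl 0x26, slot 9 ⇒ 0x2A007 (P1/RW1/US1/PS0)
  lvl2: tbl 0x2A, slot 19 ⇒ 0x2E007 (P1/RW1/US1/PS0)
  lvl3: tbl 0x2E, slot 13 ⇒ 0x30007 (P1/RW1/US1/PS0)
  ✓ 0x301C7  — 4 lookups

Access #0 fault: NONE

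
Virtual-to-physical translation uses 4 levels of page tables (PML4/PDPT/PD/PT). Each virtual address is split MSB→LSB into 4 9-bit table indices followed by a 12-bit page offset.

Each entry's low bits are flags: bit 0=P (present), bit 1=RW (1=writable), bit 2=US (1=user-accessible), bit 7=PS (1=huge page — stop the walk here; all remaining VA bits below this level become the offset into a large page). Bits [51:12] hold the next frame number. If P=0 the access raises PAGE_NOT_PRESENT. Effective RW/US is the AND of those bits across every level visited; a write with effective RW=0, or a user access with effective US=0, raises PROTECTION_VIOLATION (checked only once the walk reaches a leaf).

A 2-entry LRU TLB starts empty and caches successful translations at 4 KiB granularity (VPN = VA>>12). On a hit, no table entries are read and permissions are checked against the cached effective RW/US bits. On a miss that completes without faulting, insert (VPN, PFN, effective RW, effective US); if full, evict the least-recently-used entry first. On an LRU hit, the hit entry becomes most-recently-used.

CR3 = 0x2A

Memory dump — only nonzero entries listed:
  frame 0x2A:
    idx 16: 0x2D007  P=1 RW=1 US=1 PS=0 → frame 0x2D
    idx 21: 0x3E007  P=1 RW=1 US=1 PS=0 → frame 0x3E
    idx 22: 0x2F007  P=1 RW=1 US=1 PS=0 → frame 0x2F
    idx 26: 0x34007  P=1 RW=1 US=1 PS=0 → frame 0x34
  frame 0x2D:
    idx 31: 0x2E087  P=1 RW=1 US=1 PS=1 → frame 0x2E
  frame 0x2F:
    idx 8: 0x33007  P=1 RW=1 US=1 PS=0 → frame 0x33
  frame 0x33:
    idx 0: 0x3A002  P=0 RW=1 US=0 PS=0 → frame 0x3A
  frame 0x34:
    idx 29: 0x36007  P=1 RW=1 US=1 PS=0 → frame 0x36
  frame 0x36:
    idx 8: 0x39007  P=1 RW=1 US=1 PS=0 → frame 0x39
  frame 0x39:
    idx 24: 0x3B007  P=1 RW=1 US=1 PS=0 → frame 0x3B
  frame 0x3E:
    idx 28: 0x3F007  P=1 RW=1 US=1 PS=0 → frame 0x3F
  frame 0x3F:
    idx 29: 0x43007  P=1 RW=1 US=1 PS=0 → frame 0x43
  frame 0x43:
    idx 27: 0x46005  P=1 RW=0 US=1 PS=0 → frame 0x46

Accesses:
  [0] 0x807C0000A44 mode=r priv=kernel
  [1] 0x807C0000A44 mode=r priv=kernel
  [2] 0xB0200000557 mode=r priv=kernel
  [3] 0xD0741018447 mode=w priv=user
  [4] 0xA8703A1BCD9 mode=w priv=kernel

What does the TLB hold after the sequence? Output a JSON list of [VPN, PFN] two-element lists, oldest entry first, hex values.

Per-access translation:
#0 VA=0x807C0000A44 (r,kernel):
  L0: frame=0x2A idx=16 entry=0x2D007 [P=1 RW=1 US=1 PS=0]
  L1: frame=0x2D idx=31 entry=0x2E087 [P=1 RW=1 US=1 PS=1]
  ✓ 0x2EA44 (huge @L1)  — 2 lookups
#1 VA=0x807C0000A44 (r,kernel):
  TLB hit vpn=0x807C0000 → PA=0x2EA44
#2 VA=0xB0200000557 (r,kernel):
  L0: frame=0x2A idx=22 entry=0x2F007 [P=1 RW=1 US=1 PS=0]
  L1: frame=0x2F idx=8 entry=0x33007 [P=1 RW=1 US=1 PS=0]
  L2: frame=0x33 idx=0 entry=0x3A002 [P=0 RW=1 US=0 PS=0]
  → PAGE_NOT_PRESENT  (3 entries read)
#3 VA=0xD0741018447 (w,user):
  L0: frame=0x2A idx=26 entry=0x34007 [P=1 RW=1 US=1 PS=0]
  L1: frame=0x34 idx=29 entry=0x36007 [P=1 RW=1 US=1 PS=0]
  L2: frame=0x36 idx=8 entry=0x39007 [P=1 RW=1 US=1 PS=0]
  L3: frame=0x39 idx=24 entry=0x3B007 [P=1 RW=1 US=1 PS=0]
  ✓ 0x3B447  — 4 lookups
#4 VA=0xA8703A1BCD9 (w,kernel):
  L0: frame=0x2A idx=21 entry=0x3E007 [P=1 RW=1 US=1 PS=0]
  L1: frame=0x3E idx=28 entry=0x3F007 [P=1 RW=1 US=1 PS=0]
  L2: frame=0x3F idx=29 entry=0x43007 [P=1 RW=1 US=1 PS=0]
  L3: frame=0x43 idx=27 entry=0x46005 [P=1 RW=0 US=1 PS=0]
  → PROTECTION_VIOLATION  (4 entries read)

TLB: [["0x807C0000", "0x2E"], ["0xD0741018", "0x3B"]]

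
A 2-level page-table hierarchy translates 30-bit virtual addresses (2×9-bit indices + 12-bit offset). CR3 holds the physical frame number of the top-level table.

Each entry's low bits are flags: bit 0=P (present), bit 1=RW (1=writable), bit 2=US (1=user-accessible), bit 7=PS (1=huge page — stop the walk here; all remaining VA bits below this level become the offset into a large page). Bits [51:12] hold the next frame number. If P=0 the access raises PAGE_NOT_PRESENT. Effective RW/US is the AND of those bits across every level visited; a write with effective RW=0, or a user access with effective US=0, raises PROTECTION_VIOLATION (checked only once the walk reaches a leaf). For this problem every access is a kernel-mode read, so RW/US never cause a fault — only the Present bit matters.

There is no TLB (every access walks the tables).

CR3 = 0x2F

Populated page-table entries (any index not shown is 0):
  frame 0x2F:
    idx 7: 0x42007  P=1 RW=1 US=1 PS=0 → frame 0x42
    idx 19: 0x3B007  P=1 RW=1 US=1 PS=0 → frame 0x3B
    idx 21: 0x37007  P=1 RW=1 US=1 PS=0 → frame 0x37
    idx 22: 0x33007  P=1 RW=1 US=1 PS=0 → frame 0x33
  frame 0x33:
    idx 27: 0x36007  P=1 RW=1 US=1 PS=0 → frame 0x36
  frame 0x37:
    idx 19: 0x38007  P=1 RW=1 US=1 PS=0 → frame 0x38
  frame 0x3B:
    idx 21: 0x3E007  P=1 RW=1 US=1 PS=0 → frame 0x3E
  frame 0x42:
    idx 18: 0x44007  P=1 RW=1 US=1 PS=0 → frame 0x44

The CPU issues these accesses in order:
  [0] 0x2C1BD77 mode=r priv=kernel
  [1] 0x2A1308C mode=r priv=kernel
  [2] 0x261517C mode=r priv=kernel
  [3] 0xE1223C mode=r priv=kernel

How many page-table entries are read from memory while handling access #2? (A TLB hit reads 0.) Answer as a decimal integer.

Per-access translation:
#0 VA=0x2C1BD77 (r,kernel):
  lvl0: tbl 0x2F, slot 22 ⇒ 0x33007 (P1/RW1/US1/PS0)
  lvl1: tbl 0x33, slot 27 ⇒ 0x36007 (P1/RW1/US1/PS0)
  ⇒ phys 0x36D77  [2 reads]
#1 VA=0x2A1308C (r,kernel):
  lvl0: tbl 0x2F, slot 21 ⇒ 0x37007 (P1/RW1/US1/PS0)
  lvl1: tbl 0x37, slot 19 ⇒ 0x38007 (P1/RW1/US1/PS0)
  ⇒ phys 0x3808C  [2 reads]
#2 VA=0x261517C (r,kernel):
  lvl0: tbl 0x2F, slot 19 ⇒ 0x3B007 (P1/RW1/US1/PS0)
  lvl1: tbl 0x3B, slot 21 ⇒ 0x3E007 (P1/RW1/US1/PS0)
  ⇒ phys 0x3E17C  [2 reads]
#3 VA=0xE1223C (r,kernel):
  lvl0: tbl 0x2F, slot 7 ⇒ 0x42007 (P1/RW1/US1/PS0)
  lvl1: tbl 0x42, slot 18 ⇒ 0x44007 (P1/RW1/US1/PS0)
  ⇒ phys 0x4423C  [2 reads]

Entries read for #2: 2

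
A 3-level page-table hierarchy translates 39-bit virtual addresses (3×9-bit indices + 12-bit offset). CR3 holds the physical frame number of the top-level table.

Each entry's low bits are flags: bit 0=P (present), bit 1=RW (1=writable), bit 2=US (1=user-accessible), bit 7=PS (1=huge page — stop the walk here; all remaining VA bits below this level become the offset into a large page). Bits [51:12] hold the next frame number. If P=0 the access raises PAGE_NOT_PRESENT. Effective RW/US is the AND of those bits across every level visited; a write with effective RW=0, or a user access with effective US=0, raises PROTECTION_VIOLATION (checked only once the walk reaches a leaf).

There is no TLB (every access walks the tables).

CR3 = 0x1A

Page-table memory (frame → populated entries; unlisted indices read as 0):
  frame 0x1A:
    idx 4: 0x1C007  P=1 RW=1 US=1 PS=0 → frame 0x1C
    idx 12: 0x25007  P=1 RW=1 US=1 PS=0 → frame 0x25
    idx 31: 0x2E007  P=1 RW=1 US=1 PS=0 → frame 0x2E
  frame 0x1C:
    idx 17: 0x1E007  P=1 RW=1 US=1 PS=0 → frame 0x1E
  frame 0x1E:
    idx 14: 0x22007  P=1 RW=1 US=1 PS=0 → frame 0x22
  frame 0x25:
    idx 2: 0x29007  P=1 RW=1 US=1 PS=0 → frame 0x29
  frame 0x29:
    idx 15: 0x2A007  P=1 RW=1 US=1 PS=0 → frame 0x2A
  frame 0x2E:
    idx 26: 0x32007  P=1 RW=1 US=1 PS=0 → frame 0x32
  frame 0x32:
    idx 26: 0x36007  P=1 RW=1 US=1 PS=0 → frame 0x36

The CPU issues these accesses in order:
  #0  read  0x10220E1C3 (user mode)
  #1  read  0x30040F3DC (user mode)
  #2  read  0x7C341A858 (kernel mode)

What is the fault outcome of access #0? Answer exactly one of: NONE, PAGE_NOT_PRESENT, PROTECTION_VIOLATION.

Per-access translation:
#0 VA=0x10220E1C3 (r,user):
  L0: frame=0x1A idx=4 entry=0x1C007 [P=1 RW=1 US=1 PS=0]
  L1: frame=0x1C idx=17 entry=0x1E007 [P=1 RW=1 US=1 PS=0]
  L2: frame=0x1E idx=14 entry=0x22007 [P=1 RW=1 US=1 PS=0]
  ⇒ phys 0x221C3  [3 reads]
#1 VA=0x30040F3DC (r,user):
  L0: frame=0x1A idx=12 entry=0x25007 [P=1 RW=1 US=1 PS=0]
  L1: frame=0x25 idx=2 entry=0x29007 [P=1 RW=1 US=1 PS=0]
  L2: frame=0x29 idx=15 entry=0x2A007 [P=1 RW=1 US=1 PS=0]
  ⇒ phys 0x2A3DC  [3 reads]
#2 VA=0x7C341A858 (r,kernel):
  L0: frame=0x1A idx=31 entry=0x2E007 [P=1 RW=1 US=1 PS=0]
  L1: frame=0x2E idx=26 entry=0x32007 [P=1 RW=1 US=1 PS=0]
  L2: frame=0x32 idx=26 entry=0x36007 [P=1 RW=1 US=1 PS=0]
  ⇒ phys 0x36858  [3 reads]

Access #0 fault: NONE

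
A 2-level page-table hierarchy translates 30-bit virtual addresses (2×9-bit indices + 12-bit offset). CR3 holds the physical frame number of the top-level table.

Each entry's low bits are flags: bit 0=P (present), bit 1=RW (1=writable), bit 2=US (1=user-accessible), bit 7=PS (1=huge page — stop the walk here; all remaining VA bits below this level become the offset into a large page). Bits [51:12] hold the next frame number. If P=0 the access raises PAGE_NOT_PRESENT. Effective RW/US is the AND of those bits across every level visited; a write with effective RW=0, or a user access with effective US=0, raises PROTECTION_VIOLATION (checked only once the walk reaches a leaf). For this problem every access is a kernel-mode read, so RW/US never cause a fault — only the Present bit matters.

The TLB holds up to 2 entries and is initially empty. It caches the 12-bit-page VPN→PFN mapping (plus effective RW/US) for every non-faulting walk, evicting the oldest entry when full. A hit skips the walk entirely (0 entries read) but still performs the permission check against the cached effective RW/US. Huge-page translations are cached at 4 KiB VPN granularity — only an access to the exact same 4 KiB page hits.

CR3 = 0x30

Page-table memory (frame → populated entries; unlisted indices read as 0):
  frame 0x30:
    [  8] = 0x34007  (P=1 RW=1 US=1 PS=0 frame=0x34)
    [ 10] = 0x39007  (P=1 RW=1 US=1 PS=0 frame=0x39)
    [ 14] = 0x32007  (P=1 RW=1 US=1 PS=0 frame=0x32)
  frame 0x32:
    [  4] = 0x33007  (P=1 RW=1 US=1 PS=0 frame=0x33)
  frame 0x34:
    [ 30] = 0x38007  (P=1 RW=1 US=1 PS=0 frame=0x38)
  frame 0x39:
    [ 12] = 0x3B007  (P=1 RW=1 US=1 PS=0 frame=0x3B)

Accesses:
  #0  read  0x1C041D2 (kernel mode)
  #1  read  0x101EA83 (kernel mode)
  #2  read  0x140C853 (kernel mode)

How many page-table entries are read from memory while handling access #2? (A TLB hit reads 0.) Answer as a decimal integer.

Per-access translation:
#0 VA=0x1C041D2 (r,kernel):
  L0 @0x30[14] → 0x32007  P=1,RW=1,US=1,PS=0
  L1 @0x32[4] → 0x33007  P=1,RW=1,US=1,PS=0
  → PA=0x331D2  (2 entries read)
#1 VA=0x101EA83 (r,kernel):
  L0 @0x30[8] → 0x34007  P=1,RW=1,US=1,PS=0
  L1 @0x34[30] → 0x38007  P=1,RW=1,US=1,PS=0
  → PA=0x38A83  (2 entries read)
#2 VA=0x140C853 (r,kernel):
  L0 @0x30[10] → 0x39007  P=1,RW=1,US=1,PS=0
  L1 @0x39[12] → 0x3B007  P=1,RW=1,US=1,PS=0
  → PA=0x3B853  (2 entries read)

Entries read for #2: 2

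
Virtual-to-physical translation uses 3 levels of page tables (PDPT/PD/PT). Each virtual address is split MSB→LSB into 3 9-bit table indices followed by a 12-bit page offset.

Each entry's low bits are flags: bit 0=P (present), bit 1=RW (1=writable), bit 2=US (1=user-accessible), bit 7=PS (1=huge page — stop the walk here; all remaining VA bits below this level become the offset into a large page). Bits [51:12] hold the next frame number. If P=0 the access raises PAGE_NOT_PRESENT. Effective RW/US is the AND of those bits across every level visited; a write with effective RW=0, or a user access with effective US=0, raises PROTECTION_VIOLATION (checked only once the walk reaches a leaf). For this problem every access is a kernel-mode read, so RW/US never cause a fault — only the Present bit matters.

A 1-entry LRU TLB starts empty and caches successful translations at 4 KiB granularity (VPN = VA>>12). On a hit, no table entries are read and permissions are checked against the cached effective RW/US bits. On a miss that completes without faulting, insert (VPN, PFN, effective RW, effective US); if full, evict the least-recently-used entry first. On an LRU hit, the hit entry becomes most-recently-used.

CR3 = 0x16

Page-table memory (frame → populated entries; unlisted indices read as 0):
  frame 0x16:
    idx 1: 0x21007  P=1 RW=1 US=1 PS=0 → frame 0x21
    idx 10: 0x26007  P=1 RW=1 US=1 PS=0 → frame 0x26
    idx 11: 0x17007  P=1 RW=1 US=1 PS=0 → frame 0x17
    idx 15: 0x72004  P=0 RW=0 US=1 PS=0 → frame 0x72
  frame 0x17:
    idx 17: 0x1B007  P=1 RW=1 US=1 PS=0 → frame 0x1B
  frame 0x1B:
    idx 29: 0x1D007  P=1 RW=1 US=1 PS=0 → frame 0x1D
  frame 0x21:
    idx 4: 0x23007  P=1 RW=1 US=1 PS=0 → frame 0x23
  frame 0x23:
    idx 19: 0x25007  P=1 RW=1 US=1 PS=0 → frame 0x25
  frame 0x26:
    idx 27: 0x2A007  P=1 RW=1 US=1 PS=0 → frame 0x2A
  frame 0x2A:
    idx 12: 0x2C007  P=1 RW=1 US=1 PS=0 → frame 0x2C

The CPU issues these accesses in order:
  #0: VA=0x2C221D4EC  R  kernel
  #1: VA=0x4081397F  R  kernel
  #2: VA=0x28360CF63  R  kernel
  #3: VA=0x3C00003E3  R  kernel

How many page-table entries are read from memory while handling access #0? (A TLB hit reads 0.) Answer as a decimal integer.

Walk each access:
#0 VA=0x2C221D4EC (r,kernel):
  lvl0: tbl 0x16, slot 11 ⇒ 0x17007 (P1/RW1/US1/PS0)
  lvl1: tbl 0x17, slot 17 ⇒ 0x1B007 (P1/RW1/US1/PS0)
  lvl2: tbl 0x1B, slot 29 ⇒ 0x1D007 (P1/RW1/US1/PS0)
  ✓ 0x1D4EC  — 3 lookups
#1 VA=0x4081397F (r,kernel):
  lvl0: tbl 0x16, slot 1 ⇒ 0x21007 (P1/RW1/US1/PS0)
  lvl1: tbl 0x21, slot 4 ⇒ 0x23007 (P1/RW1/US1/PS0)
  lvl2: tbl 0x23, slot 19 ⇒ 0x25007 (P1/RW1/US1/PS0)
  ✓ 0x2597F  — 3 lookups
#2 VA=0x28360CF63 (r,kernel):
  lvl0: tbl 0x16, slot 10 ⇒ 0x26007 (P1/RW1/US1/PS0)
  lvl1: tbl 0x26, slot 27 ⇒ 0x2A007 (P1/RW1/US1/PS0)
  lvl2: tbl 0x2A, slot 12 ⇒ 0x2C007 (P1/RW1/US1/PS0)
  ✓ 0x2CF63  — 3 lookups
#3 VA=0x3C00003E3 (r,kernel):
  lvl0: tbl 0x16, slot 15 ⇒ 0x72004 (P0/RW0/US1/PS0)
  ✗ PAGE_NOT_PRESENT  [1 reads]

Entries read for #0: 3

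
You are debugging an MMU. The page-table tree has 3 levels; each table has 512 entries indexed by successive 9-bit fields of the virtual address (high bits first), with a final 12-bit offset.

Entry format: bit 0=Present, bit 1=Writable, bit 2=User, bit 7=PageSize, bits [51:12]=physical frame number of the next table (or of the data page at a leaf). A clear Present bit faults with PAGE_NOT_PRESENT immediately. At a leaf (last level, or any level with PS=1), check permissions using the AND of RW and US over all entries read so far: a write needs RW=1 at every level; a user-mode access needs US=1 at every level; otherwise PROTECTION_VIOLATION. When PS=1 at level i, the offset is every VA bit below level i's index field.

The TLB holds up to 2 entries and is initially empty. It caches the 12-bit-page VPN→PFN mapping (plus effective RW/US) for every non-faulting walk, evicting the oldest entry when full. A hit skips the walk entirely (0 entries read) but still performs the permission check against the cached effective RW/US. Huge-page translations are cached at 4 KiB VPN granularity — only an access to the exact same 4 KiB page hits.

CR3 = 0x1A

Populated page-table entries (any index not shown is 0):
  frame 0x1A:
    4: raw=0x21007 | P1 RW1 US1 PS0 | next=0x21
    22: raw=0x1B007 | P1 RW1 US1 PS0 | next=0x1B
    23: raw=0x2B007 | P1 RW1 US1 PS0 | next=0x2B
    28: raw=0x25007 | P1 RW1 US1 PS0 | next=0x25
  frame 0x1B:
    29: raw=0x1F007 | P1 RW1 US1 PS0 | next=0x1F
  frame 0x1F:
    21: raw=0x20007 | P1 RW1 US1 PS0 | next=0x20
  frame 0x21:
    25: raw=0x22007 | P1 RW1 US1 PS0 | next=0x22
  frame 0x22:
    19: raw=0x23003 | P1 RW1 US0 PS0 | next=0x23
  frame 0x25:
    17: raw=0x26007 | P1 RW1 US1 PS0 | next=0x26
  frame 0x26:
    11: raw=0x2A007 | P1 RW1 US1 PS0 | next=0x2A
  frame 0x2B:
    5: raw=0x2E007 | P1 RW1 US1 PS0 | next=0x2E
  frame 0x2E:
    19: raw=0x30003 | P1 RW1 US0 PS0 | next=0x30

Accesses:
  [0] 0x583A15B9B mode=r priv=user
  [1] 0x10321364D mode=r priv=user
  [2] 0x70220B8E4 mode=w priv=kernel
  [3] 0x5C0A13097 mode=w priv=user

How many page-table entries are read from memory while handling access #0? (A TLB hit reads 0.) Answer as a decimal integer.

Trace:
#0 VA=0x583A15B9B (r,user):
  L0: frame=0x1A idx=22 entry=0x1B007 [P=1 RW=1 US=1 PS=0]
  L1: frame=0x1B idx=29 entry=0x1F007 [P=1 RW=1 US=1 PS=0]
  L2: frame=0x1F idx=21 entry=0x20007 [P=1 RW=1 US=1 PS=0]
  ✓ 0x20B9B  — 3 lookups
#1 VA=0x10321364D (r,user):
  L0: frame=0x1A idx=4 entry=0x21007 [P=1 RW=1 US=1 PS=0]
  L1: frame=0x21 idx=25 entry=0x22007 [P=1 RW=1 US=1 PS=0]
  L2: frame=0x22 idx=19 entry=0x23003 [P=1 RW=1 US=0 PS=0]
  ✗ PROTECTION_VIOLATION  [3 reads]
#2 VA=0x70220B8E4 (w,kernel):
  L0: frame=0x1A idx=28 entry=0x25007 [P=1 RW=1 US=1 PS=0]
  L1: frame=0x25 idx=17 entry=0x26007 [P=1 RW=1 US=1 PS=0]
  L2: frame=0x26 idx=11 entry=0x2A007 [P=1 RW=1 US=1 PS=0]
  ✓ 0x2A8E4  — 3 lookups
#3 VA=0x5C0A13097 (w,user):
  L0: frame=0x1A idx=23 entry=0x2B007 [P=1 RW=1 US=1 PS=0]
  L1: frame=0x2B idx=5 entry=0x2E007 [P=1 RW=1 US=1 PS=0]
  L2: frame=0x2E idx=19 entry=0x30003 [P=1 RW=1 US=0 PS=0]
  ✗ PROTECTION_VIOLATION  [3 reads]

Entries read for #0: 3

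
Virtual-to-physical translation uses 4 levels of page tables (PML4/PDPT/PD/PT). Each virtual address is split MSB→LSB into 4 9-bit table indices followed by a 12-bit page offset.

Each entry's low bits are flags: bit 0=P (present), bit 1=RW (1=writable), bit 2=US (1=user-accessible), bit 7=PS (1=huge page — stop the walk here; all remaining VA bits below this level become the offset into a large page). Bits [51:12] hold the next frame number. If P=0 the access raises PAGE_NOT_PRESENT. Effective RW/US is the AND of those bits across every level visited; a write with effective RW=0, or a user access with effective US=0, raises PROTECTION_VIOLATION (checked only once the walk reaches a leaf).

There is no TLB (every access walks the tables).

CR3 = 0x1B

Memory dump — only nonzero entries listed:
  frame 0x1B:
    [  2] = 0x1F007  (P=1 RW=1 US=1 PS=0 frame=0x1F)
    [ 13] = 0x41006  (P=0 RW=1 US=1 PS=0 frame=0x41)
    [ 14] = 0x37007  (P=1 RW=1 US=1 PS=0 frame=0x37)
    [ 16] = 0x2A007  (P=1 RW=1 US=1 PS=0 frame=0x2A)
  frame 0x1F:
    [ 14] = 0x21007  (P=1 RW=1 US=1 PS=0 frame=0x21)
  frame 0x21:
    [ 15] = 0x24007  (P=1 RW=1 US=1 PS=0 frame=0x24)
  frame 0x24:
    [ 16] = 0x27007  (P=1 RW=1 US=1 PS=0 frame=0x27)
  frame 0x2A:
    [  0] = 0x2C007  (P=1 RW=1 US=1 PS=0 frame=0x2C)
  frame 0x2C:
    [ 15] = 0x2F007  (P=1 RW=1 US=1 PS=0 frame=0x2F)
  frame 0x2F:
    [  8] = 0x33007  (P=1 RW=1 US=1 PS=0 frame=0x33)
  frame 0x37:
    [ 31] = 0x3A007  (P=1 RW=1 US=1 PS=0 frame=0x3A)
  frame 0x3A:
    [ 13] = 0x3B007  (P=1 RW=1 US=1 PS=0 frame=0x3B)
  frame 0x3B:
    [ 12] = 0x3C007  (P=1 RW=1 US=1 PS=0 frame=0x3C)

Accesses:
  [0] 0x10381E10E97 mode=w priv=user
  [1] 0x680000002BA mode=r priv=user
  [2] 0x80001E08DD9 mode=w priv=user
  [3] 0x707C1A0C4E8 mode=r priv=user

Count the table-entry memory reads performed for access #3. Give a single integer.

Per-access translation:
#0 VA=0x10381E10E97 (w,user):
  [0] read 0x1B idx=2: raw=0x1F007 flags P=1 W=1 U=1 S=0
  [1] read 0x1F idx=14: raw=0x21007 flags P=1 W=1 U=1 S=0
  [2] read 0x21 idx=15: raw=0x24007 flags P=1 W=1 U=1 S=0
  [3] read 0x24 idx=16: raw=0x27007 flags P=1 W=1 U=1 S=0
  → PA=0x27E97  (4 entries read)
#1 VA=0x680000002BA (r,user):
  [0] read 0x1B idx=13: raw=0x41006 flags P=0 W=1 U=1 S=0
  → PAGE_NOT_PRESENT  (1 entries read)
#2 VA=0x80001E08DD9 (w,user):
  [0] read 0x1B idx=16: raw=0x2A007 flags P=1 W=1 U=1 S=0
  [1] read 0x2A idx=0: raw=0x2C007 flags P=1 W=1 U=1 S=0
  [2] read 0x2C idx=15: raw=0x2F007 flags P=1 W=1 U=1 S=0
  [3] read 0x2F idx=8: raw=0x33007 flags P=1 W=1 U=1 S=0
  → PA=0x33DD9  (4 entries read)
#3 VA=0x707C1A0C4E8 (r,user):
  [0] read 0x1B idx=14: raw=0x37007 flags P=1 W=1 U=1 S=0
  [1] read 0x37 idx=31: raw=0x3A007 flags P=1 W=1 U=1 S=0
  [2] read 0x3A idx=13: raw=0x3B007 flags P=1 W=1 U=1 S=0
  [3] read 0x3B idx=12: raw=0x3C007 flags P=1 W=1 U=1 S=0
  → PA=0x3C4E8  (4 entries read)

Entries read for #3: 4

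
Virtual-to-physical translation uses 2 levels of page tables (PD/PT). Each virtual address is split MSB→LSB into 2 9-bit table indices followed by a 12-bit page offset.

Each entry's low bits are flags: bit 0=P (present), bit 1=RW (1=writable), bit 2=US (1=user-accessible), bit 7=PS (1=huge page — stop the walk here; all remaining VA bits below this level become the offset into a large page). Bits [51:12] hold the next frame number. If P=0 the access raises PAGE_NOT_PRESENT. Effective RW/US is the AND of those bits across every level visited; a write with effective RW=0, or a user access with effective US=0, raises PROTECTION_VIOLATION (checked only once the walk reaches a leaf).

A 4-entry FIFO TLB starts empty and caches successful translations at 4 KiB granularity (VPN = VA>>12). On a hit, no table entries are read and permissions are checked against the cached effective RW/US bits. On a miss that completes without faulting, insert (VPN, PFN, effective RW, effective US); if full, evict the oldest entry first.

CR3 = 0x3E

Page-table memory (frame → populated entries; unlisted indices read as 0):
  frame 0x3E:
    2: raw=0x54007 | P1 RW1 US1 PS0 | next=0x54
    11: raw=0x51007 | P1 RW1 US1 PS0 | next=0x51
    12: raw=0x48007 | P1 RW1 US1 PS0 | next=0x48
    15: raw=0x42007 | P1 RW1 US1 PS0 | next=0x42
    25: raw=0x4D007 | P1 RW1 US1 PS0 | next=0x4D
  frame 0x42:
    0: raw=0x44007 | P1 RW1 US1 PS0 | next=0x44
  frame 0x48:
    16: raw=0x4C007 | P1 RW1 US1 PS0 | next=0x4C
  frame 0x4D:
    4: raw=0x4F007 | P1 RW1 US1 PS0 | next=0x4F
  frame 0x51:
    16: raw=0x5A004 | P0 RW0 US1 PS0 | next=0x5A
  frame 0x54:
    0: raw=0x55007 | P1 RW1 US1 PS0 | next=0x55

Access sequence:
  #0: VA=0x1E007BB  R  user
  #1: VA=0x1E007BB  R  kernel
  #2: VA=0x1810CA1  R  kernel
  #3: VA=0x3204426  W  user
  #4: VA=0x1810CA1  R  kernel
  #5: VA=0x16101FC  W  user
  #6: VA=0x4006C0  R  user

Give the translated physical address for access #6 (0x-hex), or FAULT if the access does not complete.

Trace:
#0 VA=0x1E007BB (r,user):
  lvl0: tbl 0x3E, slot 15 ⇒ 0x42007 (P1/RW1/US1/PS0)
  lvl1: tbl 0x42, slot 0 ⇒ 0x44007 (P1/RW1/US1/PS0)
  ✓ 0x447BB  — 2 lookups
#1 VA=0x1E007BB (r,kernel):
  TLB hit vpn=0x1E00 → PA=0x447BB
#2 VA=0x1810CA1 (r,kernel):
  lvl0: tbl 0x3E, slot 12 ⇒ 0x48007 (P1/RW1/US1/PS0)
  lvl1: tbl 0x48, slot 16 ⇒ 0x4C007 (P1/RW1/US1/PS0)
  ✓ 0x4CCA1  — 2 lookups
#3 VA=0x3204426 (w,user):
  lvl0: tbl 0x3E, slot 25 ⇒ 0x4D007 (P1/RW1/US1/PS0)
  lvl1: tbl 0x4D, slot 4 ⇒ 0x4F007 (P1/RW1/US1/PS0)
  ✓ 0x4F426  — 2 lookups
#4 VA=0x1810CA1 (r,kernel):
  TLB hit vpn=0x1810 → PA=0x4CCA1
#5 VA=0x16101FC (w,user):
  lvl0: tbl 0x3E, slot 11 ⇒ 0x51007 (P1/RW1/US1/PS0)
  lvl1: tbl 0x51, slot 16 ⇒ 0x5A004 (P0/RW0/US1/PS0)
  ✗ PAGE_NOT_PRESENT  [2 reads]
#6 VA=0x4006C0 (r,user):
  lvl0: tbl 0x3E, slot 2 ⇒ 0x54007 (P1/RW1/US1/PS0)
  lvl1: tbl 0x54, slot 0 ⇒ 0x55007 (P1/RW1/US1/PS0)
  ✓ 0x556C0  — 2 lookups

Access #6 PA: 0x556C0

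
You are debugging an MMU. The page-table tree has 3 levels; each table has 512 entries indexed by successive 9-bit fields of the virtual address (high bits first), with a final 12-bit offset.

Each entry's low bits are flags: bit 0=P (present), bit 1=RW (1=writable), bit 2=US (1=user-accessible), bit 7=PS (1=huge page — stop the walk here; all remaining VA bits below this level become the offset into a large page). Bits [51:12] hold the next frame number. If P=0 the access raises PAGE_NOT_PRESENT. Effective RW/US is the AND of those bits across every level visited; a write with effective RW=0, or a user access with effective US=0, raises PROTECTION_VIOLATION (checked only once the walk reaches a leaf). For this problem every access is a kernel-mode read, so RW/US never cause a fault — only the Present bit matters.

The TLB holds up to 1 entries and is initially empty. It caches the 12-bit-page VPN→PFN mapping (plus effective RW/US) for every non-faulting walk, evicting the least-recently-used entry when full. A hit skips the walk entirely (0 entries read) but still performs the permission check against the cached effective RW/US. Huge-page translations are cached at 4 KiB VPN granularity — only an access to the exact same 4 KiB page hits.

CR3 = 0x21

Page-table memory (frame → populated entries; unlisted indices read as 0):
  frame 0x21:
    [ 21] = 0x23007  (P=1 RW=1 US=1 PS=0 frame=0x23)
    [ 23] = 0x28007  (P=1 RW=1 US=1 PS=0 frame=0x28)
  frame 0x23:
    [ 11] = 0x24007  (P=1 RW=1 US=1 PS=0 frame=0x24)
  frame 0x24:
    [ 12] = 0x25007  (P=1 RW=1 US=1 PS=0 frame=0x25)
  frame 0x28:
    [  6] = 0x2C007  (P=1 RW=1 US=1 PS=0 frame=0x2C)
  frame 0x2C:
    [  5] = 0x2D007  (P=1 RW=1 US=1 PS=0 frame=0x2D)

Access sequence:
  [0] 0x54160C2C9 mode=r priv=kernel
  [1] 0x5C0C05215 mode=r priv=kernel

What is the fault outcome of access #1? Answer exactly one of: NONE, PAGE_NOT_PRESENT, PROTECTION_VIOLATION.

Per-access translation:
#0 VA=0x54160C2C9 (r,kernel):
  L0: frame=0x21 idx=21 entry=0x23007 [P=1 RW=1 US=1 PS=0]
  L1: frame=0x23 idx=11 entry=0x24007 [P=1 RW=1 US=1 PS=0]
  L2: frame=0x24 idx=12 entry=0x25007 [P=1 RW=1 US=1 PS=0]
  ✓ 0x252C9  — 3 lookups
#1 VA=0x5C0C05215 (r,kernel):
  L0: frame=0x21 idx=23 entry=0x28007 [P=1 RW=1 US=1 PS=0]
  L1: frame=0x28 idx=6 entry=0x2C007 [P=1 RW=1 US=1 PS=0]
  L2: frame=0x2C idx=5 entry=0x2D007 [P=1 RW=1 US=1 PS=0]
  ✓ 0x2D215  — 3 lookups

Access #1 fault: NONE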